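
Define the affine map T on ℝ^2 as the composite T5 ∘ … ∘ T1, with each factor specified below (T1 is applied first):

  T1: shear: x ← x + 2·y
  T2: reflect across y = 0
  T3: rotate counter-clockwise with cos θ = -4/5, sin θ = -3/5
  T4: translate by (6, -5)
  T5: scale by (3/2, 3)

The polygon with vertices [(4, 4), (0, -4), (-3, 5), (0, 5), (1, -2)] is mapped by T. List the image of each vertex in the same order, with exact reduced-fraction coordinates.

T1 shear: x ← x + 2·y: (4, 4) → (12, 4); (0, -4) → (-8, -4); (-3, 5) → (7, 5); (0, 5) → (10, 5); (1, -2) → (-3, -2)
T2 reflect across y = 0: (12, 4) → (12, -4); (-8, -4) → (-8, 4); (7, 5) → (7, -5); (10, 5) → (10, -5); (-3, -2) → (-3, 2)
T3 rotate counter-clockwise with cos θ = -4/5, sin θ = -3/5: (12, -4) → (-12, -4); (-8, 4) → (44/5, 8/5); (7, -5) → (-43/5, -1/5); (10, -5) → (-11, -2); (-3, 2) → (18/5, 1/5)
T4 translate by (6, -5): (-12, -4) → (-6, -9); (44/5, 8/5) → (74/5, -17/5); (-43/5, -1/5) → (-13/5, -26/5); (-11, -2) → (-5, -7); (18/5, 1/5) → (48/5, -24/5)
T5 scale by (3/2, 3): (-6, -9) → (-9, -27); (74/5, -17/5) → (111/5, -51/5); (-13/5, -26/5) → (-39/10, -78/5); (-5, -7) → (-15/2, -21); (48/5, -24/5) → (72/5, -72/5)

image vertices: (-9, -27), (111/5, -51/5), (-39/10, -78/5), (-15/2, -21), (72/5, -72/5)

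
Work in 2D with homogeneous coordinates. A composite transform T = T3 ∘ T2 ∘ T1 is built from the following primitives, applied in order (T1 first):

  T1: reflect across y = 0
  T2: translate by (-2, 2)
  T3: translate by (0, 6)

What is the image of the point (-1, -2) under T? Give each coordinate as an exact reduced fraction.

T(p) = (-3, 10)

T1 reflect across y = 0: (-1, -2) → (-1, 2)
T2 translate by (-2, 2): (-1, 2) → (-3, 4)
T3 translate by (0, 6): (-3, 4) → (-3, 10)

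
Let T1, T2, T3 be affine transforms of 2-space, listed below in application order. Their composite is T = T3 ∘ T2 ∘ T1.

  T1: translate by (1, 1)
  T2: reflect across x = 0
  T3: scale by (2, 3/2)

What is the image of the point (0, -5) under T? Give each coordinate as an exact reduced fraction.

T1 translate by (1, 1): (0, -5) → (1, -4)
T2 reflect across x = 0: (1, -4) → (-1, -4)
T3 scale by (2, 3/2): (-1, -4) → (-2, -6)

T(p) = (-2, -6)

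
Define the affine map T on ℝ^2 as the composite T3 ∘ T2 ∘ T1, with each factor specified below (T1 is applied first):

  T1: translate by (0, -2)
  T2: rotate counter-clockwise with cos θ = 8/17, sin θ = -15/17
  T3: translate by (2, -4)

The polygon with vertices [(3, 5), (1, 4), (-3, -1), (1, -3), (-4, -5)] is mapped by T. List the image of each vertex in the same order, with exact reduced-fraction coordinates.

T1 translate by (0, -2): (3, 5) → (3, 3); (1, 4) → (1, 2); (-3, -1) → (-3, -3); (1, -3) → (1, -5); (-4, -5) → (-4, -7)
T2 rotate counter-clockwise with cos θ = 8/17, sin θ = -15/17: (3, 3) → (69/17, -21/17); (1, 2) → (38/17, 1/17); (-3, -3) → (-69/17, 21/17); (1, -5) → (-67/17, -55/17); (-4, -7) → (-137/17, 4/17)
T3 translate by (2, -4): (69/17, -21/17) → (103/17, -89/17); (38/17, 1/17) → (72/17, -67/17); (-69/17, 21/17) → (-35/17, -47/17); (-67/17, -55/17) → (-33/17, -123/17); (-137/17, 4/17) → (-103/17, -64/17)

image vertices: (103/17, -89/17), (72/17, -67/17), (-35/17, -47/17), (-33/17, -123/17), (-103/17, -64/17)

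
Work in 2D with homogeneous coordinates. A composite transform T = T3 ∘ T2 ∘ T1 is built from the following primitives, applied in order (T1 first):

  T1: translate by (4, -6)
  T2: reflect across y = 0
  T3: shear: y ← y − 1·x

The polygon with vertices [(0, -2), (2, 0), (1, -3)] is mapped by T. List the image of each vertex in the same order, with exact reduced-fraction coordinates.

T1 translate by (4, -6): (0, -2) → (4, -8); (2, 0) → (6, -6); (1, -3) → (5, -9)
T2 reflect across y = 0: (4, -8) → (4, 8); (6, -6) → (6, 6); (5, -9) → (5, 9)
T3 shear: y ← y − 1·x: (4, 8) → (4, 4); (6, 6) → (6, 0); (5, 9) → (5, 4)

image vertices: (4, 4), (6, 0), (5, 4)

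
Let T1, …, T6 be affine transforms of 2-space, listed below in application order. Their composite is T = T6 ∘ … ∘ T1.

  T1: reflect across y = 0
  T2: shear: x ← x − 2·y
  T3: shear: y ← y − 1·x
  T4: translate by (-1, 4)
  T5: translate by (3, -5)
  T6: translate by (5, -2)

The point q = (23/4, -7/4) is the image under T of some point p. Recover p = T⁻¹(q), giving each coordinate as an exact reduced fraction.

T1 = [1 0 0; 0 -1 0; 0 0 1]
T2·T1 = [1 2 0; 0 -1 0; 0 0 1]
T3·…·T1 = [1 2 0; -1 -3 0; 0 0 1]
T4·…·T1 = [1 2 -1; -1 -3 4; 0 0 1]
T5·…·T1 = [1 2 2; -1 -3 -1; 0 0 1]
T6·…·T1 = [1 2 7; -1 -3 -3; 0 0 1]
det M = -1; M⁻¹ = [3 2 -15; -1 -1 4; 0 0 1]
M⁻¹ · (23/4, -7/4)ᵀ = (-5/4, 0)ᵀ

p = (-5/4, 0)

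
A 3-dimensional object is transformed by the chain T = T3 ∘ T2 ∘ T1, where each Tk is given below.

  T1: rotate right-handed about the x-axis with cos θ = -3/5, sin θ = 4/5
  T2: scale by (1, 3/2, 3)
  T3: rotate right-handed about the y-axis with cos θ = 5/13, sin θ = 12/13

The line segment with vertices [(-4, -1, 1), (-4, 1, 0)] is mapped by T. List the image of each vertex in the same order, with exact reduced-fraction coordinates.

image vertices: (-352/65, -3/10, 27/13), (44/65, -9/10, 60/13)

T1 rotate right-handed about the x-axis with cos θ = -3/5, sin θ = 4/5: (-4, -1, 1) → (-4, -1/5, -7/5); (-4, 1, 0) → (-4, -3/5, 4/5)
T2 scale by (1, 3/2, 3): (-4, -1/5, -7/5) → (-4, -3/10, -21/5); (-4, -3/5, 4/5) → (-4, -9/10, 12/5)
T3 rotate right-handed about the y-axis with cos θ = 5/13, sin θ = 12/13: (-4, -3/10, -21/5) → (-352/65, -3/10, 27/13); (-4, -9/10, 12/5) → (44/65, -9/10, 60/13)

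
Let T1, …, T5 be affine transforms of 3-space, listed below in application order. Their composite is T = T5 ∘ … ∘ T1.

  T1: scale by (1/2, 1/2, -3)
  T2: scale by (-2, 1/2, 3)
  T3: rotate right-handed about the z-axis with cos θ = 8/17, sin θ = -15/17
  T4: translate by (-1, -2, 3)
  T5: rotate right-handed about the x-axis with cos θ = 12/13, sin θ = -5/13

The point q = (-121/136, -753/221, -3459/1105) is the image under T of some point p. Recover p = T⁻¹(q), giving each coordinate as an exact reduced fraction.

T1 = [1/2 0 0 0; 0 1/2 0 0; 0 0 -3 0; 0 0 0 1]
T2·T1 = [-1 0 0 0; 0 1/4 0 0; 0 0 -9 0; 0 0 0 1]
T3·…·T1 = [-8/17 15/68 0 0; 15/17 2/17 0 0; 0 0 -9 0; 0 0 0 1]
T4·…·T1 = [-8/17 15/68 0 -1; 15/17 2/17 0 -2; 0 0 -9 3; 0 0 0 1]
T5·…·T1 = [-8/17 15/68 0 -1; 180/221 24/221 -45/13 -9/13; -75/221 -10/221 -108/13 46/13; 0 0 0 1]
det M = 9/4; M⁻¹ = [-8/17 180/221 -75/221 22/17; 60/17 384/221 -160/221 124/17; 0 -5/117 -4/39 1/3; 0 0 0 1]
M⁻¹ · (-121/136, -753/221, -3459/1105)ᵀ = (0, 1/2, 4/5)ᵀ

p = (0, 1/2, 4/5)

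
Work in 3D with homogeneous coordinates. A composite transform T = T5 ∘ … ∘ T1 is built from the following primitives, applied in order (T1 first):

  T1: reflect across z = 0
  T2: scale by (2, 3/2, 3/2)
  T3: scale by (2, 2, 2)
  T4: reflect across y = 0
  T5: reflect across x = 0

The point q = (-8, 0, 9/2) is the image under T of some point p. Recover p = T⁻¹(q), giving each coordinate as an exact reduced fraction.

p = (2, 0, -3/2)

T1 = [1 0 0 0; 0 1 0 0; 0 0 -1 0; 0 0 0 1]
T2·T1 = [2 0 0 0; 0 3/2 0 0; 0 0 -3/2 0; 0 0 0 1]
T3·…·T1 = [4 0 0 0; 0 3 0 0; 0 0 -3 0; 0 0 0 1]
T4·…·T1 = [4 0 0 0; 0 -3 0 0; 0 0 -3 0; 0 0 0 1]
T5·…·T1 = [-4 0 0 0; 0 -3 0 0; 0 0 -3 0; 0 0 0 1]
det M = -36; M⁻¹ = [-1/4 0 0 0; 0 -1/3 0 0; 0 0 -1/3 0; 0 0 0 1]
M⁻¹ · (-8, 0, 9/2)ᵀ = (2, 0, -3/2)ᵀ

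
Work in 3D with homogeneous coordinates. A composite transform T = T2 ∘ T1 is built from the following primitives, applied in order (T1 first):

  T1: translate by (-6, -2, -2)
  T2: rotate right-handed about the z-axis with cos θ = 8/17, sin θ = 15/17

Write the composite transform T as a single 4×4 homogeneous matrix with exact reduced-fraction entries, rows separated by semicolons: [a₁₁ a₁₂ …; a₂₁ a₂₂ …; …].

T1 = [1 0 0 -6; 0 1 0 -2; 0 0 1 -2; 0 0 0 1]
T2·T1 = [8/17 -15/17 0 -18/17; 15/17 8/17 0 -106/17; 0 0 1 -2; 0 0 0 1]

T = [8/17 -15/17 0 -18/17; 15/17 8/17 0 -106/17; 0 0 1 -2; 0 0 0 1]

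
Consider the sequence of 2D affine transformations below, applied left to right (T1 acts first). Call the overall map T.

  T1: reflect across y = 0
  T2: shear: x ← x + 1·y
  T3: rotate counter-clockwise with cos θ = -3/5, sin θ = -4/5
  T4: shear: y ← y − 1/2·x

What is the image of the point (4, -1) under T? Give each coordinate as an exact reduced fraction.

T(p) = (-11/5, -7/2)

T1 reflect across y = 0: (4, -1) → (4, 1)
T2 shear: x ← x + 1·y: (4, 1) → (5, 1)
T3 rotate counter-clockwise with cos θ = -3/5, sin θ = -4/5: (5, 1) → (-11/5, -23/5)
T4 shear: y ← y − 1/2·x: (-11/5, -23/5) → (-11/5, -7/2)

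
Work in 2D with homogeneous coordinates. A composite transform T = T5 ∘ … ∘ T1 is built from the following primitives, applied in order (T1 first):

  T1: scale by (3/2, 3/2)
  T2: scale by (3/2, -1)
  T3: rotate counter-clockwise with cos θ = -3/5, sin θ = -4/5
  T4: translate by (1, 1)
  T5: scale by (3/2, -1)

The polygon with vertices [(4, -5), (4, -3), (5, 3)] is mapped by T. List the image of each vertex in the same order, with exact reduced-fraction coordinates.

T1 scale by (3/2, 3/2): (4, -5) → (6, -15/2); (4, -3) → (6, -9/2); (5, 3) → (15/2, 9/2)
T2 scale by (3/2, -1): (6, -15/2) → (9, 15/2); (6, -9/2) → (9, 9/2); (15/2, 9/2) → (45/4, -9/2)
T3 rotate counter-clockwise with cos θ = -3/5, sin θ = -4/5: (9, 15/2) → (3/5, -117/10); (9, 9/2) → (-9/5, -99/10); (45/4, -9/2) → (-207/20, -63/10)
T4 translate by (1, 1): (3/5, -117/10) → (8/5, -107/10); (-9/5, -99/10) → (-4/5, -89/10); (-207/20, -63/10) → (-187/20, -53/10)
T5 scale by (3/2, -1): (8/5, -107/10) → (12/5, 107/10); (-4/5, -89/10) → (-6/5, 89/10); (-187/20, -53/10) → (-561/40, 53/10)

image vertices: (12/5, 107/10), (-6/5, 89/10), (-561/40, 53/10)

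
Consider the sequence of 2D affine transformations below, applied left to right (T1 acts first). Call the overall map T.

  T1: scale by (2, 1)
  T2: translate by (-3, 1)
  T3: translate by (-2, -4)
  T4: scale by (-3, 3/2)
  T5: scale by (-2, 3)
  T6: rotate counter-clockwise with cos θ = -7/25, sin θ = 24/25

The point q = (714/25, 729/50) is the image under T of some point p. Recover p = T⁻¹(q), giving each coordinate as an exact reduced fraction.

T1 = [2 0 0; 0 1 0; 0 0 1]
T2·T1 = [2 0 -3; 0 1 1; 0 0 1]
T3·…·T1 = [2 0 -5; 0 1 -3; 0 0 1]
T4·…·T1 = [-6 0 15; 0 3/2 -9/2; 0 0 1]
T5·…·T1 = [12 0 -30; 0 9/2 -27/2; 0 0 1]
T6·…·T1 = [-84/25 -108/25 534/25; 288/25 -63/50 -1251/50; 0 0 1]
det M = 54; M⁻¹ = [-7/300 2/25 5/2; -16/75 -14/225 3; 0 0 1]
M⁻¹ · (714/25, 729/50)ᵀ = (3, -4)ᵀ

p = (3, -4)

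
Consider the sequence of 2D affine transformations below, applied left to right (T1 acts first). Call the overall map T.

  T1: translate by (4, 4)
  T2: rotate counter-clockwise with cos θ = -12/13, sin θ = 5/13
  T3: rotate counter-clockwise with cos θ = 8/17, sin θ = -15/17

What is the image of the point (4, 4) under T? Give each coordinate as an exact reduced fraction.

T1 translate by (4, 4): (4, 4) → (8, 8)
T2 rotate counter-clockwise with cos θ = -12/13, sin θ = 5/13: (8, 8) → (-136/13, -56/13)
T3 rotate counter-clockwise with cos θ = 8/17, sin θ = -15/17: (-136/13, -56/13) → (-1928/221, 1592/221)

T(p) = (-1928/221, 1592/221)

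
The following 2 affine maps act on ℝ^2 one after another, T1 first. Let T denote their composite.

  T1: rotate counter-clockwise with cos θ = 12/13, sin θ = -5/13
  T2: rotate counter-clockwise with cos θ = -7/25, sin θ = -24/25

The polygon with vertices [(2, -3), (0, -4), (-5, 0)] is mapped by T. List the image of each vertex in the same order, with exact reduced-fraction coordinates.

T1 rotate counter-clockwise with cos θ = 12/13, sin θ = -5/13: (2, -3) → (9/13, -46/13); (0, -4) → (-20/13, -48/13); (-5, 0) → (-60/13, 25/13)
T2 rotate counter-clockwise with cos θ = -7/25, sin θ = -24/25: (9/13, -46/13) → (-1167/325, 106/325); (-20/13, -48/13) → (-1012/325, 816/325); (-60/13, 25/13) → (204/65, 253/65)

image vertices: (-1167/325, 106/325), (-1012/325, 816/325), (204/65, 253/65)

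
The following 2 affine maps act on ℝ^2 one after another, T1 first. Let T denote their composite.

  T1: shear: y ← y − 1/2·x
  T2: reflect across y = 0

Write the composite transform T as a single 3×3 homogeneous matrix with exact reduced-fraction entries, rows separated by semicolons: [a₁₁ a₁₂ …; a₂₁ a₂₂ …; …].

T1 = [1 0 0; -1/2 1 0; 0 0 1]
T2·T1 = [1 0 0; 1/2 -1 0; 0 0 1]

T = [1 0 0; 1/2 -1 0; 0 0 1]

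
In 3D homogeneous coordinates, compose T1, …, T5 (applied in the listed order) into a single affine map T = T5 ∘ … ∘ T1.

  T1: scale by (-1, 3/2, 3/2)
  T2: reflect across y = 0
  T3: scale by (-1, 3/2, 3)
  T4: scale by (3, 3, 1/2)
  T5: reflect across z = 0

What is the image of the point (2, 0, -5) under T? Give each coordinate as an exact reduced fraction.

T1 scale by (-1, 3/2, 3/2): (2, 0, -5) → (-2, 0, -15/2)
T2 reflect across y = 0: (-2, 0, -15/2) → (-2, 0, -15/2)
T3 scale by (-1, 3/2, 3): (-2, 0, -15/2) → (2, 0, -45/2)
T4 scale by (3, 3, 1/2): (2, 0, -45/2) → (6, 0, -45/4)
T5 reflect across z = 0: (6, 0, -45/4) → (6, 0, 45/4)

T(p) = (6, 0, 45/4)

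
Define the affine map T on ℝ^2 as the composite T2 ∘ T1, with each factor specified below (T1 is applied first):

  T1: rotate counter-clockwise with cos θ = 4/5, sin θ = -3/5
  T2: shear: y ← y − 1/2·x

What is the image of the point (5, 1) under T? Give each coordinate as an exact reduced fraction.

T(p) = (23/5, -9/2)

T1 rotate counter-clockwise with cos θ = 4/5, sin θ = -3/5: (5, 1) → (23/5, -11/5)
T2 shear: y ← y − 1/2·x: (23/5, -11/5) → (23/5, -9/2)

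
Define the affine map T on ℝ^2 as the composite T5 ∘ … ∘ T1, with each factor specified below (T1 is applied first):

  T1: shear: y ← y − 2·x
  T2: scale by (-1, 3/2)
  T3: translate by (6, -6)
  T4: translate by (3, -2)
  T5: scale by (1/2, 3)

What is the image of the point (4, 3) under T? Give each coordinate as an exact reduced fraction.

T(p) = (5/2, -93/2)

T1 shear: y ← y − 2·x: (4, 3) → (4, -5)
T2 scale by (-1, 3/2): (4, -5) → (-4, -15/2)
T3 translate by (6, -6): (-4, -15/2) → (2, -27/2)
T4 translate by (3, -2): (2, -27/2) → (5, -31/2)
T5 scale by (1/2, 3): (5, -31/2) → (5/2, -93/2)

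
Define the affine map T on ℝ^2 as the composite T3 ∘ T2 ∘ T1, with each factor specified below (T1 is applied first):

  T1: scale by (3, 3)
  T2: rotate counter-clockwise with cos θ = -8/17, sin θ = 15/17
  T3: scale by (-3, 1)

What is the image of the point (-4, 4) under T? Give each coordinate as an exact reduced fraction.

T(p) = (252/17, -276/17)

T1 scale by (3, 3): (-4, 4) → (-12, 12)
T2 rotate counter-clockwise with cos θ = -8/17, sin θ = 15/17: (-12, 12) → (-84/17, -276/17)
T3 scale by (-3, 1): (-84/17, -276/17) → (252/17, -276/17)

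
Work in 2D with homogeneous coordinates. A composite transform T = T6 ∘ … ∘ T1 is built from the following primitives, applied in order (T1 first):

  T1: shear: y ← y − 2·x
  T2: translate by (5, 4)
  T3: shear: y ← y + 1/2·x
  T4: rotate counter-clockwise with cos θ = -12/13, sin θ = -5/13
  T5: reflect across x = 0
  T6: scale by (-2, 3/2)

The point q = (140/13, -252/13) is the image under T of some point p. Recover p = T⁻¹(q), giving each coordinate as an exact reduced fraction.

T1 = [1 0 0; -2 1 0; 0 0 1]
T2·T1 = [1 0 5; -2 1 4; 0 0 1]
T3·…·T1 = [1 0 5; -3/2 1 13/2; 0 0 1]
T4·…·T1 = [-3/2 5/13 -55/26; 1 -12/13 -103/13; 0 0 1]
T5·…·T1 = [3/2 -5/13 55/26; 1 -12/13 -103/13; 0 0 1]
T6·…·T1 = [-3 10/13 -55/13; 3/2 -18/13 -309/26; 0 0 1]
det M = 3; M⁻¹ = [-6/13 -10/39 -5; -1/2 -1 -14; 0 0 1]
M⁻¹ · (140/13, -252/13)ᵀ = (-5, 0)ᵀ

p = (-5, 0)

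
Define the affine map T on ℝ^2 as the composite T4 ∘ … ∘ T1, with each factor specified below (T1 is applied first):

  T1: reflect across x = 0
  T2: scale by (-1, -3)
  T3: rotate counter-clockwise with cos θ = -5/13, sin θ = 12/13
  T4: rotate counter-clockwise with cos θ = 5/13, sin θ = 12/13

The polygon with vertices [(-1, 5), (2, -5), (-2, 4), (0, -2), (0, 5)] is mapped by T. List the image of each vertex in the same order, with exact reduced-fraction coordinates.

T1 reflect across x = 0: (-1, 5) → (1, 5); (2, -5) → (-2, -5); (-2, 4) → (2, 4); (0, -2) → (0, -2); (0, 5) → (0, 5)
T2 scale by (-1, -3): (1, 5) → (-1, -15); (-2, -5) → (2, 15); (2, 4) → (-2, -12); (0, -2) → (0, 6); (0, 5) → (0, -15)
T3 rotate counter-clockwise with cos θ = -5/13, sin θ = 12/13: (-1, -15) → (185/13, 63/13); (2, 15) → (-190/13, -51/13); (-2, -12) → (154/13, 36/13); (0, 6) → (-72/13, -30/13); (0, -15) → (180/13, 75/13)
T4 rotate counter-clockwise with cos θ = 5/13, sin θ = 12/13: (185/13, 63/13) → (1, 15); (-190/13, -51/13) → (-2, -15); (154/13, 36/13) → (2, 12); (-72/13, -30/13) → (0, -6); (180/13, 75/13) → (0, 15)

image vertices: (1, 15), (-2, -15), (2, 12), (0, -6), (0, 15)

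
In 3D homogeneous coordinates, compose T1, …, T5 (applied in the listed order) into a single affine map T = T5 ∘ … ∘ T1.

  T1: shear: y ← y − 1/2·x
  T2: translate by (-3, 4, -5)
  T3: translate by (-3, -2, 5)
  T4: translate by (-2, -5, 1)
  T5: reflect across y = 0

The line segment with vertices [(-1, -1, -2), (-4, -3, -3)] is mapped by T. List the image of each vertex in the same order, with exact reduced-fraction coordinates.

image vertices: (-9, 7/2, -1), (-12, 4, -2)

T1 shear: y ← y − 1/2·x: (-1, -1, -2) → (-1, -1/2, -2); (-4, -3, -3) → (-4, -1, -3)
T2 translate by (-3, 4, -5): (-1, -1/2, -2) → (-4, 7/2, -7); (-4, -1, -3) → (-7, 3, -8)
T3 translate by (-3, -2, 5): (-4, 7/2, -7) → (-7, 3/2, -2); (-7, 3, -8) → (-10, 1, -3)
T4 translate by (-2, -5, 1): (-7, 3/2, -2) → (-9, -7/2, -1); (-10, 1, -3) → (-12, -4, -2)
T5 reflect across y = 0: (-9, -7/2, -1) → (-9, 7/2, -1); (-12, -4, -2) → (-12, 4, -2)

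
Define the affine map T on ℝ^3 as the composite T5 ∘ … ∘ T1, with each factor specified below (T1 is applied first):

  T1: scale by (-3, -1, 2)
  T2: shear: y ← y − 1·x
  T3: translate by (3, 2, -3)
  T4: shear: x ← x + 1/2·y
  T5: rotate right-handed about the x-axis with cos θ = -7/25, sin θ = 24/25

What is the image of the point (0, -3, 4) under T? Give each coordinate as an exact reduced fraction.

T1 scale by (-3, -1, 2): (0, -3, 4) → (0, 3, 8)
T2 shear: y ← y − 1·x: (0, 3, 8) → (0, 3, 8)
T3 translate by (3, 2, -3): (0, 3, 8) → (3, 5, 5)
T4 shear: x ← x + 1/2·y: (3, 5, 5) → (11/2, 5, 5)
T5 rotate right-handed about the x-axis with cos θ = -7/25, sin θ = 24/25: (11/2, 5, 5) → (11/2, -31/5, 17/5)

T(p) = (11/2, -31/5, 17/5)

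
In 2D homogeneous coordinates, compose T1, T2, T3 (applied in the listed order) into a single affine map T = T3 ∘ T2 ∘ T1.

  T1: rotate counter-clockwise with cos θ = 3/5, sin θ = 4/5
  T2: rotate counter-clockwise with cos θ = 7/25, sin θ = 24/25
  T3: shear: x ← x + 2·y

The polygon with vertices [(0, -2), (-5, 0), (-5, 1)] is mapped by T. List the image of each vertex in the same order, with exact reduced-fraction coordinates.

T1 rotate counter-clockwise with cos θ = 3/5, sin θ = 4/5: (0, -2) → (8/5, -6/5); (-5, 0) → (-3, -4); (-5, 1) → (-19/5, -17/5)
T2 rotate counter-clockwise with cos θ = 7/25, sin θ = 24/25: (8/5, -6/5) → (8/5, 6/5); (-3, -4) → (3, -4); (-19/5, -17/5) → (11/5, -23/5)
T3 shear: x ← x + 2·y: (8/5, 6/5) → (4, 6/5); (3, -4) → (-5, -4); (11/5, -23/5) → (-7, -23/5)

image vertices: (4, 6/5), (-5, -4), (-7, -23/5)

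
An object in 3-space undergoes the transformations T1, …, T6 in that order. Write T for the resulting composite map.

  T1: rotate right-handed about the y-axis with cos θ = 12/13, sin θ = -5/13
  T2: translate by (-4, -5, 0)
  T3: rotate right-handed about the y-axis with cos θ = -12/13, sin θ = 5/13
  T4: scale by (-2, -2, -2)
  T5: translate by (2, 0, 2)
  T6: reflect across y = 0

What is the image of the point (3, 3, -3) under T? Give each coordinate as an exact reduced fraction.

T(p) = (524/169, -4, -176/169)

T1 rotate right-handed about the y-axis with cos θ = 12/13, sin θ = -5/13: (3, 3, -3) → (51/13, 3, -21/13)
T2 translate by (-4, -5, 0): (51/13, 3, -21/13) → (-1/13, -2, -21/13)
T3 rotate right-handed about the y-axis with cos θ = -12/13, sin θ = 5/13: (-1/13, -2, -21/13) → (-93/169, -2, 257/169)
T4 scale by (-2, -2, -2): (-93/169, -2, 257/169) → (186/169, 4, -514/169)
T5 translate by (2, 0, 2): (186/169, 4, -514/169) → (524/169, 4, -176/169)
T6 reflect across y = 0: (524/169, 4, -176/169) → (524/169, -4, -176/169)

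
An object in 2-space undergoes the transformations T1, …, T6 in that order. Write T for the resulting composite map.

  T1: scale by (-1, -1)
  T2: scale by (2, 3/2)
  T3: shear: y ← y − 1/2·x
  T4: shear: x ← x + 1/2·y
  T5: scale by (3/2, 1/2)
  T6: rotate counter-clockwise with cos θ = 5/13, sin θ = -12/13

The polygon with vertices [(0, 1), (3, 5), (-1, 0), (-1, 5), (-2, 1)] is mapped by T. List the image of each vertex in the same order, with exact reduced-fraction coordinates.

image vertices: (-9/8, 3/4), (-711/104, 549/52), (21/52, -59/26), (-543/104, 77/52), (-33/104, -197/52)

T1 scale by (-1, -1): (0, 1) → (0, -1); (3, 5) → (-3, -5); (-1, 0) → (1, 0); (-1, 5) → (1, -5); (-2, 1) → (2, -1)
T2 scale by (2, 3/2): (0, -1) → (0, -3/2); (-3, -5) → (-6, -15/2); (1, 0) → (2, 0); (1, -5) → (2, -15/2); (2, -1) → (4, -3/2)
T3 shear: y ← y − 1/2·x: (0, -3/2) → (0, -3/2); (-6, -15/2) → (-6, -9/2); (2, 0) → (2, -1); (2, -15/2) → (2, -17/2); (4, -3/2) → (4, -7/2)
T4 shear: x ← x + 1/2·y: (0, -3/2) → (-3/4, -3/2); (-6, -9/2) → (-33/4, -9/2); (2, -1) → (3/2, -1); (2, -17/2) → (-9/4, -17/2); (4, -7/2) → (9/4, -7/2)
T5 scale by (3/2, 1/2): (-3/4, -3/2) → (-9/8, -3/4); (-33/4, -9/2) → (-99/8, -9/4); (3/2, -1) → (9/4, -1/2); (-9/4, -17/2) → (-27/8, -17/4); (9/4, -7/2) → (27/8, -7/4)
T6 rotate counter-clockwise with cos θ = 5/13, sin θ = -12/13: (-9/8, -3/4) → (-9/8, 3/4); (-99/8, -9/4) → (-711/104, 549/52); (9/4, -1/2) → (21/52, -59/26); (-27/8, -17/4) → (-543/104, 77/52); (27/8, -7/4) → (-33/104, -197/52)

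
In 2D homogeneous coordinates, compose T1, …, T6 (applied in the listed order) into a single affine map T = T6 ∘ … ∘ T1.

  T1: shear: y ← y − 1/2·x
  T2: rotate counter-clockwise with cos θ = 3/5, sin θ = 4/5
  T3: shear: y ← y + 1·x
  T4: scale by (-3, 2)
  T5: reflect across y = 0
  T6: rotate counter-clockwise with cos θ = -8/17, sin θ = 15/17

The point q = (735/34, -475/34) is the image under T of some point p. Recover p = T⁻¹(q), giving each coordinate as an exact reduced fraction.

p = (7/2, -5)

T1 = [1 0 0; -1/2 1 0; 0 0 1]
T2·T1 = [1 -4/5 0; 1/2 3/5 0; 0 0 1]
T3·…·T1 = [1 -4/5 0; 3/2 -1/5 0; 0 0 1]
T4·…·T1 = [-3 12/5 0; 3 -2/5 0; 0 0 1]
T5·…·T1 = [-3 12/5 0; -3 2/5 0; 0 0 1]
T6·…·T1 = [69/17 -126/85 0; -21/17 164/85 0; 0 0 1]
det M = 6; M⁻¹ = [82/255 21/85 0; 7/34 23/34 0; 0 0 1]
M⁻¹ · (735/34, -475/34)ᵀ = (7/2, -5)ᵀ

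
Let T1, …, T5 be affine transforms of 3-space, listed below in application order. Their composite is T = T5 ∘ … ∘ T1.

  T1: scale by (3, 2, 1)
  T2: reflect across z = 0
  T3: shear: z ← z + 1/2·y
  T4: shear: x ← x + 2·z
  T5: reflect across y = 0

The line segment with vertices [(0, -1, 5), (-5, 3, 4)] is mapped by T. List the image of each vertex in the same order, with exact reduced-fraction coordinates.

T1 scale by (3, 2, 1): (0, -1, 5) → (0, -2, 5); (-5, 3, 4) → (-15, 6, 4)
T2 reflect across z = 0: (0, -2, 5) → (0, -2, -5); (-15, 6, 4) → (-15, 6, -4)
T3 shear: z ← z + 1/2·y: (0, -2, -5) → (0, -2, -6); (-15, 6, -4) → (-15, 6, -1)
T4 shear: x ← x + 2·z: (0, -2, -6) → (-12, -2, -6); (-15, 6, -1) → (-17, 6, -1)
T5 reflect across y = 0: (-12, -2, -6) → (-12, 2, -6); (-17, 6, -1) → (-17, -6, -1)

image vertices: (-12, 2, -6), (-17, -6, -1)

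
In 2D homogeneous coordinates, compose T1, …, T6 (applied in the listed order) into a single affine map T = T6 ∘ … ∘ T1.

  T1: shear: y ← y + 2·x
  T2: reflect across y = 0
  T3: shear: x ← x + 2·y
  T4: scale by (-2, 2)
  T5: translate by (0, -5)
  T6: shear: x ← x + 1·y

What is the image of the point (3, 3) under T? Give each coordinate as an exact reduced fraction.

T1 shear: y ← y + 2·x: (3, 3) → (3, 9)
T2 reflect across y = 0: (3, 9) → (3, -9)
T3 shear: x ← x + 2·y: (3, -9) → (-15, -9)
T4 scale by (-2, 2): (-15, -9) → (30, -18)
T5 translate by (0, -5): (30, -18) → (30, -23)
T6 shear: x ← x + 1·y: (30, -23) → (7, -23)

T(p) = (7, -23)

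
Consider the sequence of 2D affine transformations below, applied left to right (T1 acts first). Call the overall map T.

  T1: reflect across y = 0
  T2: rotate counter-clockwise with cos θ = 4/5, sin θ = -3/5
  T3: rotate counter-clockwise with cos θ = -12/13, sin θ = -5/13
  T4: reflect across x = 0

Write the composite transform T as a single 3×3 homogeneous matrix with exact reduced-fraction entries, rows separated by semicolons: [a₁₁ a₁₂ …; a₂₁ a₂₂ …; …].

T = [63/65 -16/65 0; 16/65 63/65 0; 0 0 1]

T1 = [1 0 0; 0 -1 0; 0 0 1]
T2·T1 = [4/5 -3/5 0; -3/5 -4/5 0; 0 0 1]
T3·…·T1 = [-63/65 16/65 0; 16/65 63/65 0; 0 0 1]
T4·…·T1 = [63/65 -16/65 0; 16/65 63/65 0; 0 0 1]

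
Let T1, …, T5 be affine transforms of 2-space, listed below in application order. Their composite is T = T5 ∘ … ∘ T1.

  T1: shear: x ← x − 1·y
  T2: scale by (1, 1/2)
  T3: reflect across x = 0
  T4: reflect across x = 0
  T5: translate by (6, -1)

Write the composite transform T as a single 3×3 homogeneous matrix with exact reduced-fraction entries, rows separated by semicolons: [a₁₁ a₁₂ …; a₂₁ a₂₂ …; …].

T = [1 -1 6; 0 1/2 -1; 0 0 1]

T1 = [1 -1 0; 0 1 0; 0 0 1]
T2·T1 = [1 -1 0; 0 1/2 0; 0 0 1]
T3·…·T1 = [-1 1 0; 0 1/2 0; 0 0 1]
T4·…·T1 = [1 -1 0; 0 1/2 0; 0 0 1]
T5·…·T1 = [1 -1 6; 0 1/2 -1; 0 0 1]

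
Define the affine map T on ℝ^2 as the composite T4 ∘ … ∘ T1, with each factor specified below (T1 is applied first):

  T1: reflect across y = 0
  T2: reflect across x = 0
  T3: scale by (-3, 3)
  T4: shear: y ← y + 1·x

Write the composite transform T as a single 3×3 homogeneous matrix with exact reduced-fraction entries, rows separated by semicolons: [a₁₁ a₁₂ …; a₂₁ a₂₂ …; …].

T1 = [1 0 0; 0 -1 0; 0 0 1]
T2·T1 = [-1 0 0; 0 -1 0; 0 0 1]
T3·…·T1 = [3 0 0; 0 -3 0; 0 0 1]
T4·…·T1 = [3 0 0; 3 -3 0; 0 0 1]

T = [3 0 0; 3 -3 0; 0 0 1]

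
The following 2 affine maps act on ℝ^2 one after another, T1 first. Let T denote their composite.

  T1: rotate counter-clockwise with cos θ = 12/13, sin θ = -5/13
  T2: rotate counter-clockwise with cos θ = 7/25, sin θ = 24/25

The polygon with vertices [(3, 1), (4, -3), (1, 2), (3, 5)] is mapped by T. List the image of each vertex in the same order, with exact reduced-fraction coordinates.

image vertices: (359/325, 963/325), (63/13, 16/13), (-302/325, 661/325), (-653/325, 1779/325)

T1 rotate counter-clockwise with cos θ = 12/13, sin θ = -5/13: (3, 1) → (41/13, -3/13); (4, -3) → (33/13, -56/13); (1, 2) → (22/13, 19/13); (3, 5) → (61/13, 45/13)
T2 rotate counter-clockwise with cos θ = 7/25, sin θ = 24/25: (41/13, -3/13) → (359/325, 963/325); (33/13, -56/13) → (63/13, 16/13); (22/13, 19/13) → (-302/325, 661/325); (61/13, 45/13) → (-653/325, 1779/325)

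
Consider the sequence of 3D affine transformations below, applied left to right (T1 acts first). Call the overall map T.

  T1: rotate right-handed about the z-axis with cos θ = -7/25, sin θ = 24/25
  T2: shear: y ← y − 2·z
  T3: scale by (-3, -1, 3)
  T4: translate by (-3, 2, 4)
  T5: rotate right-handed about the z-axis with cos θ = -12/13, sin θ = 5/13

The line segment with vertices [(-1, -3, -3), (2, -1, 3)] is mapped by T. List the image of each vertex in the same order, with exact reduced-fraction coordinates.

image vertices: (4229/325, -396/325, -5), (107/65, -453/65, 13)

T1 rotate right-handed about the z-axis with cos θ = -7/25, sin θ = 24/25: (-1, -3, -3) → (79/25, -3/25, -3); (2, -1, 3) → (2/5, 11/5, 3)
T2 shear: y ← y − 2·z: (79/25, -3/25, -3) → (79/25, 147/25, -3); (2/5, 11/5, 3) → (2/5, -19/5, 3)
T3 scale by (-3, -1, 3): (79/25, 147/25, -3) → (-237/25, -147/25, -9); (2/5, -19/5, 3) → (-6/5, 19/5, 9)
T4 translate by (-3, 2, 4): (-237/25, -147/25, -9) → (-312/25, -97/25, -5); (-6/5, 19/5, 9) → (-21/5, 29/5, 13)
T5 rotate right-handed about the z-axis with cos θ = -12/13, sin θ = 5/13: (-312/25, -97/25, -5) → (4229/325, -396/325, -5); (-21/5, 29/5, 13) → (107/65, -453/65, 13)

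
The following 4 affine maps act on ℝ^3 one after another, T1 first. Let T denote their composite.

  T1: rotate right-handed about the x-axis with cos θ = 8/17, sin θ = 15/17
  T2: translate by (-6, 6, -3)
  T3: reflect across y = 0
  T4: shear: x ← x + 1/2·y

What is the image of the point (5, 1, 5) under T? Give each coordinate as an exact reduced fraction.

T1 rotate right-handed about the x-axis with cos θ = 8/17, sin θ = 15/17: (5, 1, 5) → (5, -67/17, 55/17)
T2 translate by (-6, 6, -3): (5, -67/17, 55/17) → (-1, 35/17, 4/17)
T3 reflect across y = 0: (-1, 35/17, 4/17) → (-1, -35/17, 4/17)
T4 shear: x ← x + 1/2·y: (-1, -35/17, 4/17) → (-69/34, -35/17, 4/17)

T(p) = (-69/34, -35/17, 4/17)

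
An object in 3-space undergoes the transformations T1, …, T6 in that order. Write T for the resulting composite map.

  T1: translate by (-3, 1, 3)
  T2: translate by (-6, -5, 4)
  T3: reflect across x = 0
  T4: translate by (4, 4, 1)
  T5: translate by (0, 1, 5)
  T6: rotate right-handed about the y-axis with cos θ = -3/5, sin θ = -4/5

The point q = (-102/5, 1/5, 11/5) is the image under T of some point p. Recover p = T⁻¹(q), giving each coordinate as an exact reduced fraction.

T1 = [1 0 0 -3; 0 1 0 1; 0 0 1 3; 0 0 0 1]
T2·T1 = [1 0 0 -9; 0 1 0 -4; 0 0 1 7; 0 0 0 1]
T3·…·T1 = [-1 0 0 9; 0 1 0 -4; 0 0 1 7; 0 0 0 1]
T4·…·T1 = [-1 0 0 13; 0 1 0 0; 0 0 1 8; 0 0 0 1]
T5·…·T1 = [-1 0 0 13; 0 1 0 1; 0 0 1 13; 0 0 0 1]
T6·…·T1 = [3/5 0 -4/5 -91/5; 0 1 0 1; -4/5 0 -3/5 13/5; 0 0 0 1]
det M = -1; M⁻¹ = [3/5 0 -4/5 13; 0 1 0 -1; -4/5 0 -3/5 -13; 0 0 0 1]
M⁻¹ · (-102/5, 1/5, 11/5)ᵀ = (-1, -4/5, 2)ᵀ

p = (-1, -4/5, 2)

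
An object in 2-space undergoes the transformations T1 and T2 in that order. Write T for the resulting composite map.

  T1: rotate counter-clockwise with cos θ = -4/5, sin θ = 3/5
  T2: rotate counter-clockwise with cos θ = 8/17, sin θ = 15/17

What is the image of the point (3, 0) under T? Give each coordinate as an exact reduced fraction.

T1 rotate counter-clockwise with cos θ = -4/5, sin θ = 3/5: (3, 0) → (-12/5, 9/5)
T2 rotate counter-clockwise with cos θ = 8/17, sin θ = 15/17: (-12/5, 9/5) → (-231/85, -108/85)

T(p) = (-231/85, -108/85)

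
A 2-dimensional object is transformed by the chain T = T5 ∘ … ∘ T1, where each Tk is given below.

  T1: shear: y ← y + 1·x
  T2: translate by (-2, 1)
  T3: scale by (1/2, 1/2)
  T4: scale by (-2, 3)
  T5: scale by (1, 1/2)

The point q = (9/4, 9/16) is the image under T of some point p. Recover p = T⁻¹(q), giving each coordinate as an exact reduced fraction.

T1 = [1 0 0; 1 1 0; 0 0 1]
T2·T1 = [1 0 -2; 1 1 1; 0 0 1]
T3·…·T1 = [1/2 0 -1; 1/2 1/2 1/2; 0 0 1]
T4·…·T1 = [-1 0 2; 3/2 3/2 3/2; 0 0 1]
T5·…·T1 = [-1 0 2; 3/4 3/4 3/4; 0 0 1]
det M = -3/4; M⁻¹ = [-1 0 2; 1 4/3 -3; 0 0 1]
M⁻¹ · (9/4, 9/16)ᵀ = (-1/4, 0)ᵀ

p = (-1/4, 0)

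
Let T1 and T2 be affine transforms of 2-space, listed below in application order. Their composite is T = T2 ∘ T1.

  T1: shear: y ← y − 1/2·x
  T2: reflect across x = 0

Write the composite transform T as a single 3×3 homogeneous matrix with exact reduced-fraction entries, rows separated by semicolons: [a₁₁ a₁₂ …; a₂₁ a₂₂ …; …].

T1 = [1 0 0; -1/2 1 0; 0 0 1]
T2·T1 = [-1 0 0; -1/2 1 0; 0 0 1]

T = [-1 0 0; -1/2 1 0; 0 0 1]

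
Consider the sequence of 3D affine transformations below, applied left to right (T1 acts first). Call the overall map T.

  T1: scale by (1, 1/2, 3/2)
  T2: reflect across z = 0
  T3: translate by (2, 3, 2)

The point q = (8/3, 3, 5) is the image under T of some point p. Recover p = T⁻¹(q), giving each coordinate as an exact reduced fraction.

T1 = [1 0 0 0; 0 1/2 0 0; 0 0 3/2 0; 0 0 0 1]
T2·T1 = [1 0 0 0; 0 1/2 0 0; 0 0 -3/2 0; 0 0 0 1]
T3·…·T1 = [1 0 0 2; 0 1/2 0 3; 0 0 -3/2 2; 0 0 0 1]
det M = -3/4; M⁻¹ = [1 0 0 -2; 0 2 0 -6; 0 0 -2/3 4/3; 0 0 0 1]
M⁻¹ · (8/3, 3, 5)ᵀ = (2/3, 0, -2)ᵀ

p = (2/3, 0, -2)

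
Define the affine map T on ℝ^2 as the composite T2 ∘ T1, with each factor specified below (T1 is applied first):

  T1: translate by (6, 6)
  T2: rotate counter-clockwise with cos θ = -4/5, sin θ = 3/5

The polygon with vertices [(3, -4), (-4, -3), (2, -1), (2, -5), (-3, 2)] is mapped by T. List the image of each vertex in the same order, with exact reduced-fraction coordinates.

T1 translate by (6, 6): (3, -4) → (9, 2); (-4, -3) → (2, 3); (2, -1) → (8, 5); (2, -5) → (8, 1); (-3, 2) → (3, 8)
T2 rotate counter-clockwise with cos θ = -4/5, sin θ = 3/5: (9, 2) → (-42/5, 19/5); (2, 3) → (-17/5, -6/5); (8, 5) → (-47/5, 4/5); (8, 1) → (-7, 4); (3, 8) → (-36/5, -23/5)

image vertices: (-42/5, 19/5), (-17/5, -6/5), (-47/5, 4/5), (-7, 4), (-36/5, -23/5)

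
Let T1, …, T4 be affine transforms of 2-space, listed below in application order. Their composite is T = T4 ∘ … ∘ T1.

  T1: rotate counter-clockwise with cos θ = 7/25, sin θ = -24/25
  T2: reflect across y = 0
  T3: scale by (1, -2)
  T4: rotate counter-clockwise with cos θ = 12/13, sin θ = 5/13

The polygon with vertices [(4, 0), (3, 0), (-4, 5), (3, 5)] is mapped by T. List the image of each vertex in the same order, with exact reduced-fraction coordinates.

image vertices: (1296/325, -2164/325), (972/325, -1623/325), (-206/325, 3604/325), (2062/325, -183/325)

T1 rotate counter-clockwise with cos θ = 7/25, sin θ = -24/25: (4, 0) → (28/25, -96/25); (3, 0) → (21/25, -72/25); (-4, 5) → (92/25, 131/25); (3, 5) → (141/25, -37/25)
T2 reflect across y = 0: (28/25, -96/25) → (28/25, 96/25); (21/25, -72/25) → (21/25, 72/25); (92/25, 131/25) → (92/25, -131/25); (141/25, -37/25) → (141/25, 37/25)
T3 scale by (1, -2): (28/25, 96/25) → (28/25, -192/25); (21/25, 72/25) → (21/25, -144/25); (92/25, -131/25) → (92/25, 262/25); (141/25, 37/25) → (141/25, -74/25)
T4 rotate counter-clockwise with cos θ = 12/13, sin θ = 5/13: (28/25, -192/25) → (1296/325, -2164/325); (21/25, -144/25) → (972/325, -1623/325); (92/25, 262/25) → (-206/325, 3604/325); (141/25, -74/25) → (2062/325, -183/325)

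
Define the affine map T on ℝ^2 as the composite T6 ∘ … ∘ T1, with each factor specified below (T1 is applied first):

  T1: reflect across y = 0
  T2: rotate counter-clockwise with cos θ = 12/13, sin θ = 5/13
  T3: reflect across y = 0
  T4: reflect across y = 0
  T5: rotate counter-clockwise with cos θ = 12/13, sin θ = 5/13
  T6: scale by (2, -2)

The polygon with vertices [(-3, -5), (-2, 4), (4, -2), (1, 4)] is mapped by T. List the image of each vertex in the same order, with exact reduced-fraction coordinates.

T1 reflect across y = 0: (-3, -5) → (-3, 5); (-2, 4) → (-2, -4); (4, -2) → (4, 2); (1, 4) → (1, -4)
T2 rotate counter-clockwise with cos θ = 12/13, sin θ = 5/13: (-3, 5) → (-61/13, 45/13); (-2, -4) → (-4/13, -58/13); (4, 2) → (38/13, 44/13); (1, -4) → (32/13, -43/13)
T3 reflect across y = 0: (-61/13, 45/13) → (-61/13, -45/13); (-4/13, -58/13) → (-4/13, 58/13); (38/13, 44/13) → (38/13, -44/13); (32/13, -43/13) → (32/13, 43/13)
T4 reflect across y = 0: (-61/13, -45/13) → (-61/13, 45/13); (-4/13, 58/13) → (-4/13, -58/13); (38/13, -44/13) → (38/13, 44/13); (32/13, 43/13) → (32/13, -43/13)
T5 rotate counter-clockwise with cos θ = 12/13, sin θ = 5/13: (-61/13, 45/13) → (-957/169, 235/169); (-4/13, -58/13) → (242/169, -716/169); (38/13, 44/13) → (236/169, 718/169); (32/13, -43/13) → (599/169, -356/169)
T6 scale by (2, -2): (-957/169, 235/169) → (-1914/169, -470/169); (242/169, -716/169) → (484/169, 1432/169); (236/169, 718/169) → (472/169, -1436/169); (599/169, -356/169) → (1198/169, 712/169)

image vertices: (-1914/169, -470/169), (484/169, 1432/169), (472/169, -1436/169), (1198/169, 712/169)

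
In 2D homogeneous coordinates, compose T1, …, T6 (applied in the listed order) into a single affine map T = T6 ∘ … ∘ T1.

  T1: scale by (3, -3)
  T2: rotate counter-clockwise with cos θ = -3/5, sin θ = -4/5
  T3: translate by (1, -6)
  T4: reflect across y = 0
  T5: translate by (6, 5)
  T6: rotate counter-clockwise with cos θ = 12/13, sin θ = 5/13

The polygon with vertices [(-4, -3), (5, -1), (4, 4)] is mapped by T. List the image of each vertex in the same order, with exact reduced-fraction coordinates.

image vertices: (1114/65, 943/65), (-596/65, 1498/65), (-71/5, 43/5)

T1 scale by (3, -3): (-4, -3) → (-12, 9); (5, -1) → (15, 3); (4, 4) → (12, -12)
T2 rotate counter-clockwise with cos θ = -3/5, sin θ = -4/5: (-12, 9) → (72/5, 21/5); (15, 3) → (-33/5, -69/5); (12, -12) → (-84/5, -12/5)
T3 translate by (1, -6): (72/5, 21/5) → (77/5, -9/5); (-33/5, -69/5) → (-28/5, -99/5); (-84/5, -12/5) → (-79/5, -42/5)
T4 reflect across y = 0: (77/5, -9/5) → (77/5, 9/5); (-28/5, -99/5) → (-28/5, 99/5); (-79/5, -42/5) → (-79/5, 42/5)
T5 translate by (6, 5): (77/5, 9/5) → (107/5, 34/5); (-28/5, 99/5) → (2/5, 124/5); (-79/5, 42/5) → (-49/5, 67/5)
T6 rotate counter-clockwise with cos θ = 12/13, sin θ = 5/13: (107/5, 34/5) → (1114/65, 943/65); (2/5, 124/5) → (-596/65, 1498/65); (-49/5, 67/5) → (-71/5, 43/5)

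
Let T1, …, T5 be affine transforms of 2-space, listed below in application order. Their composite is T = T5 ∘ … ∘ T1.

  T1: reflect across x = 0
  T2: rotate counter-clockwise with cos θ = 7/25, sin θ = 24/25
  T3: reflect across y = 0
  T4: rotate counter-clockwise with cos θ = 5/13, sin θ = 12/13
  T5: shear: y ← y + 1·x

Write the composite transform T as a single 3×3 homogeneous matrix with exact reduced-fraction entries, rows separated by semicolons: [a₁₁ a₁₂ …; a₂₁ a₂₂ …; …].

T1 = [-1 0 0; 0 1 0; 0 0 1]
T2·T1 = [-7/25 -24/25 0; -24/25 7/25 0; 0 0 1]
T3·…·T1 = [-7/25 -24/25 0; 24/25 -7/25 0; 0 0 1]
T4·…·T1 = [-323/325 -36/325 0; 36/325 -323/325 0; 0 0 1]
T5·…·T1 = [-323/325 -36/325 0; -287/325 -359/325 0; 0 0 1]

T = [-323/325 -36/325 0; -287/325 -359/325 0; 0 0 1]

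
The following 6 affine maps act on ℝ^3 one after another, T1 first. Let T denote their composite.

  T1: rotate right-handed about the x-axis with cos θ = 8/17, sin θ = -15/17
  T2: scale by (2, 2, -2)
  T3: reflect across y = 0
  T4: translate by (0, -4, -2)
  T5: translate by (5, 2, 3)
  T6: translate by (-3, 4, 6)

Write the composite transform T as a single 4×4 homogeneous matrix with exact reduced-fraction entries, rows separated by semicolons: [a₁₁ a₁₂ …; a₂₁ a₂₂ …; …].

T1 = [1 0 0 0; 0 8/17 15/17 0; 0 -15/17 8/17 0; 0 0 0 1]
T2·T1 = [2 0 0 0; 0 16/17 30/17 0; 0 30/17 -16/17 0; 0 0 0 1]
T3·…·T1 = [2 0 0 0; 0 -16/17 -30/17 0; 0 30/17 -16/17 0; 0 0 0 1]
T4·…·T1 = [2 0 0 0; 0 -16/17 -30/17 -4; 0 30/17 -16/17 -2; 0 0 0 1]
T5·…·T1 = [2 0 0 5; 0 -16/17 -30/17 -2; 0 30/17 -16/17 1; 0 0 0 1]
T6·…·T1 = [2 0 0 2; 0 -16/17 -30/17 2; 0 30/17 -16/17 7; 0 0 0 1]

T = [2 0 0 2; 0 -16/17 -30/17 2; 0 30/17 -16/17 7; 0 0 0 1]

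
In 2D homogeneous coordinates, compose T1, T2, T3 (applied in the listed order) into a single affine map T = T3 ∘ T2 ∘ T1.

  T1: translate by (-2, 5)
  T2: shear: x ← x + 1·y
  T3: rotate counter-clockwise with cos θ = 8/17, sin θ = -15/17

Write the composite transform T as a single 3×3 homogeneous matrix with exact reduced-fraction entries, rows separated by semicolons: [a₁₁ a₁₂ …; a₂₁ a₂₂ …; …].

T1 = [1 0 -2; 0 1 5; 0 0 1]
T2·T1 = [1 1 3; 0 1 5; 0 0 1]
T3·…·T1 = [8/17 23/17 99/17; -15/17 -7/17 -5/17; 0 0 1]

T = [8/17 23/17 99/17; -15/17 -7/17 -5/17; 0 0 1]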